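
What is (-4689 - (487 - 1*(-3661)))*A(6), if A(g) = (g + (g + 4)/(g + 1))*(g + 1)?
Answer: -459524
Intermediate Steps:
A(g) = (1 + g)*(g + (4 + g)/(1 + g)) (A(g) = (g + (4 + g)/(1 + g))*(1 + g) = (1 + g)*(g + (4 + g)/(1 + g)))
(-4689 - (487 - 1*(-3661)))*A(6) = (-4689 - (487 - 1*(-3661)))*(4 + 6**2 + 2*6) = (-4689 - (487 + 3661))*(4 + 36 + 12) = (-4689 - 1*4148)*52 = (-4689 - 4148)*52 = -8837*52 = -459524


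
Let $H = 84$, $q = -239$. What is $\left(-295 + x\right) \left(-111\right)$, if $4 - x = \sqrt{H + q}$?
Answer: $32301 + 111 i \sqrt{155} \approx 32301.0 + 1381.9 i$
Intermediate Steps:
$x = 4 - i \sqrt{155}$ ($x = 4 - \sqrt{84 - 239} = 4 - \sqrt{-155} = 4 - i \sqrt{155} \approx 4.0 - 12.45 i$)
$\left(-295 + x\right) \left(-111\right) = \left(-295 + \left(4 - i \sqrt{155}\right)\right) \left(-111\right) = \left(-291 - i \sqrt{155}\right) \left(-111\right) = 32301 + 111 i \sqrt{155}$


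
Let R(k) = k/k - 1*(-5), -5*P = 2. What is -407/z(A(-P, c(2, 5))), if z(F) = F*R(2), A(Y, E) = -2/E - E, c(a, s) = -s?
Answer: -2035/162 ≈ -12.562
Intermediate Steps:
P = -⅖ (P = -⅕*2 = -⅖ ≈ -0.40000)
A(Y, E) = -E - 2/E
R(k) = 6 (R(k) = 1 + 5 = 6)
z(F) = 6*F (z(F) = F*6 = 6*F)
-407/z(A(-P, c(2, 5))) = -407*1/(6*(-(-1)*5 - 2/((-1*5)))) = -407*1/(6*(-1*(-5) - 2/(-5))) = -407*1/(6*(5 - 2*(-⅕))) = -407*1/(6*(5 + ⅖)) = -407/(6*(27/5)) = -407/162/5 = -407*5/162 = -2035/162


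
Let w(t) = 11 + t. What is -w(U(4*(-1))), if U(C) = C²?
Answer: -27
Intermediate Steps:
-w(U(4*(-1))) = -(11 + (4*(-1))²) = -(11 + (-4)²) = -(11 + 16) = -1*27 = -27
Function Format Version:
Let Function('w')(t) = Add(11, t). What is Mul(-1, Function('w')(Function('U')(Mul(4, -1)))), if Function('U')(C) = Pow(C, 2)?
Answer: -27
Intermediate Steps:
Mul(-1, Function('w')(Function('U')(Mul(4, -1)))) = Mul(-1, Add(11, Pow(Mul(4, -1), 2))) = Mul(-1, Add(11, Pow(-4, 2))) = Mul(-1, Add(11, 16)) = Mul(-1, 27) = -27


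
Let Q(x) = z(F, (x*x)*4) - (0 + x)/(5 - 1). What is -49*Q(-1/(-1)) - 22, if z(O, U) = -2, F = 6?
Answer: 353/4 ≈ 88.250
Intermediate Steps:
Q(x) = -2 - x/4 (Q(x) = -2 - (0 + x)/(5 - 1) = -2 - x/4)
-49*Q(-1/(-1)) - 22 = -49*(-2 - (-1)/(4*(-1))) - 22 = -49*(-2 - (-1)*(-1)/4) - 22 = -49*(-2 - ¼*1) - 22 = -49*(-2 - ¼) - 22 = -49*(-9/4) - 22 = 441/4 - 22 = 353/4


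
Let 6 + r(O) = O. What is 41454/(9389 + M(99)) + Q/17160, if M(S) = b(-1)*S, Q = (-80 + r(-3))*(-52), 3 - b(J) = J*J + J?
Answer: 7270937/1598190 ≈ 4.5495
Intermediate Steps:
r(O) = -6 + O
b(J) = 3 - J - J**2 (b(J) = 3 - (J*J + J) = 3 - (J**2 + J) = 3 - (J + J**2) = 3 + (-J - J**2) = 3 - J - J**2)
Q = 4628 (Q = (-80 + (-6 - 3))*(-52) = (-80 - 9)*(-52) = -89*(-52) = 4628)
M(S) = 3*S (M(S) = (3 - 1*(-1) - 1*(-1)**2)*S = (3 + 1 - 1*1)*S = (3 + 1 - 1)*S = 3*S)
41454/(9389 + M(99)) + Q/17160 = 41454/(9389 + 3*99) + 4628/17160 = 41454/(9389 + 297) + 4628*(1/17160) = 41454/9686 + 89/330 = 41454*(1/9686) + 89/330 = 20727/4843 + 89/330 = 7270937/1598190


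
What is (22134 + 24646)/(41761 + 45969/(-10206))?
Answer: 22735080/20293657 ≈ 1.1203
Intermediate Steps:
(22134 + 24646)/(41761 + 45969/(-10206)) = 46780/(41761 + 45969*(-1/10206)) = 46780/(41761 - 2189/486) = 46780/(20293657/486) = 46780*(486/20293657) = 22735080/20293657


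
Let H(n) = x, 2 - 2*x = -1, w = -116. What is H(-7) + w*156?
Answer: -36189/2 ≈ -18095.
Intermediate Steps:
x = 3/2 (x = 1 - 1/2*(-1) = 1 + 1/2 = 3/2 ≈ 1.5000)
H(n) = 3/2
H(-7) + w*156 = 3/2 - 116*156 = 3/2 - 18096 = -36189/2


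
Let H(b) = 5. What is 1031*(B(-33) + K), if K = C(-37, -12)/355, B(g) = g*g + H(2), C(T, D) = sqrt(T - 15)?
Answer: 1127914 + 2062*I*sqrt(13)/355 ≈ 1.1279e+6 + 20.943*I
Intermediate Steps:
C(T, D) = sqrt(-15 + T)
B(g) = 5 + g**2 (B(g) = g*g + 5 = g**2 + 5 = 5 + g**2)
K = 2*I*sqrt(13)/355 (K = sqrt(-15 - 37)/355 = sqrt(-52)*(1/355) = (2*I*sqrt(13))*(1/355) = 2*I*sqrt(13)/355 ≈ 0.020313*I)
1031*(B(-33) + K) = 1031*((5 + (-33)**2) + 2*I*sqrt(13)/355) = 1031*((5 + 1089) + 2*I*sqrt(13)/355) = 1031*(1094 + 2*I*sqrt(13)/355) = 1127914 + 2062*I*sqrt(13)/355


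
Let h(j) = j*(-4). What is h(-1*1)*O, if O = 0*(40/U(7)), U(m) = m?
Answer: 0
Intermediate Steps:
h(j) = -4*j
O = 0 (O = 0*(40/7) = 0)
h(-1*1)*O = -(-4)*0 = -4*(-1)*0 = 4*0 = 0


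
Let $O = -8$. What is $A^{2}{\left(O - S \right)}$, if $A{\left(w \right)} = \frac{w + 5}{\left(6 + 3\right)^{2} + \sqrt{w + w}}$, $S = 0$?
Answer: $\frac{58905}{43256929} - \frac{5832 i}{43256929} \approx 0.0013617 - 0.00013482 i$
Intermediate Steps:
$A{\left(w \right)} = \frac{5 + w}{81 + \sqrt{2} \sqrt{w}}$ ($A{\left(w \right)} = \frac{5 + w}{9^{2} + \sqrt{2 w}} = \frac{5 + w}{81 + \sqrt{2} \sqrt{w}}$)
$A^{2}{\left(O - S \right)} = \left(\frac{5 - 8}{81 + \sqrt{2} \sqrt{-8 - 0}}\right)^{2} = \left(\frac{5 + \left(-8 + 0\right)}{81 + \sqrt{2} \sqrt{-8 + 0}}\right)^{2} = \left(\frac{5 - 8}{81 + \sqrt{2} \sqrt{-8}}\right)^{2} = \left(\frac{1}{81 + \sqrt{2} \cdot 2 i \sqrt{2}} \left(-3\right)\right)^{2} = \left(\frac{1}{81 + 4 i} \left(-3\right)\right)^{2} = \left(\frac{81 - 4 i}{6577} \left(-3\right)\right)^{2} = \left(- \frac{3 \left(81 - 4 i\right)}{6577}\right)^{2} = \frac{9 \left(81 - 4 i\right)^{2}}{43256929}$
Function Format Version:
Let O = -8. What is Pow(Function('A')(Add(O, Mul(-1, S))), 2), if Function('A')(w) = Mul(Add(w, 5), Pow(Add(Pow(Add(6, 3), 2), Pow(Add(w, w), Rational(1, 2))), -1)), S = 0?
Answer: Add(Rational(58905, 43256929), Mul(Rational(-5832, 43256929), I)) ≈ Add(0.0013617, Mul(-0.00013482, I))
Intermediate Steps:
Function('A')(w) = Mul(Pow(Add(81, Mul(Pow(2, Rational(1, 2)), Pow(w, Rational(1, 2)))), -1), Add(5, w)) (Function('A')(w) = Mul(Add(5, w), Pow(Add(Pow(9, 2), Pow(Mul(2, w), Rational(1, 2))), -1)) = Mul(Add(5, w), Pow(Add(81, Mul(Pow(2, Rational(1, 2)), Pow(w, Rational(1, 2)))), -1)) = Mul(Pow(Add(81, Mul(Pow(2, Rational(1, 2)), Pow(w, Rational(1, 2)))), -1), Add(5, w)))
Pow(Function('A')(Add(O, Mul(-1, S))), 2) = Pow(Mul(Pow(Add(81, Mul(Pow(2, Rational(1, 2)), Pow(Add(-8, Mul(-1, 0)), Rational(1, 2)))), -1), Add(5, Add(-8, Mul(-1, 0)))), 2) = Pow(Mul(Pow(Add(81, Mul(Pow(2, Rational(1, 2)), Pow(Add(-8, 0), Rational(1, 2)))), -1), Add(5, Add(-8, 0))), 2) = Pow(Mul(Pow(Add(81, Mul(Pow(2, Rational(1, 2)), Pow(-8, Rational(1, 2)))), -1), Add(5, -8)), 2) = Pow(Mul(Pow(Add(81, Mul(Pow(2, Rational(1, 2)), Mul(2, I, Pow(2, Rational(1, 2))))), -1), -3), 2) = Pow(Mul(Pow(Add(81, Mul(4, I)), -1), -3), 2) = Pow(Mul(Mul(Rational(1, 6577), Add(81, Mul(-4, I))), -3), 2) = Pow(Mul(Rational(-3, 6577), Add(81, Mul(-4, I))), 2) = Mul(Rational(9, 43256929), Pow(Add(81, Mul(-4, I)), 2))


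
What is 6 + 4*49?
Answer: 202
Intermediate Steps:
6 + 4*49 = 6 + 196 = 202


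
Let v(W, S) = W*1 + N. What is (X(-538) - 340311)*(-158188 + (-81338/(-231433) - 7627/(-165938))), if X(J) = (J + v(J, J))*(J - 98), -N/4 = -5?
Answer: -69402253592817468765/1324259626 ≈ -5.2408e+10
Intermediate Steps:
N = 20 (N = -4*(-5) = 20)
v(W, S) = 20 + W (v(W, S) = W*1 + 20 = W + 20 = 20 + W)
X(J) = (-98 + J)*(20 + 2*J) (X(J) = (J + (20 + J))*(J - 98) = (20 + 2*J)*(-98 + J) = (-98 + J)*(20 + 2*J))
(X(-538) - 340311)*(-158188 + (-81338/(-231433) - 7627/(-165938))) = ((-1960 - 176*(-538) + 2*(-538)²) - 340311)*(-158188 + (-81338/(-231433) - 7627/(-165938))) = ((-1960 + 94688 + 2*289444) - 340311)*(-158188 + (-81338*(-1/231433) - 7627*(-1/165938))) = ((-1960 + 94688 + 578888) - 340311)*(-158188 + (81338/231433 + 263/5722)) = (671616 - 340311)*(-158188 + 526282915/1324259626) = 331305*(-209481455434773/1324259626) = -69402253592817468765/1324259626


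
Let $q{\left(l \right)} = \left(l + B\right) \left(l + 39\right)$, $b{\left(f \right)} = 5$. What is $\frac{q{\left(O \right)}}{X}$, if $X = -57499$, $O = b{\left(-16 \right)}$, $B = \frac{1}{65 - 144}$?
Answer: $- \frac{17336}{4542421} \approx -0.0038165$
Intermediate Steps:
$B = - \frac{1}{79}$ ($B = \frac{1}{-79} = - \frac{1}{79} \approx -0.012658$)
$O = 5$
$q{\left(l \right)} = \left(39 + l\right) \left(- \frac{1}{79} + l\right)$ ($q{\left(l \right)} = \left(l - \frac{1}{79}\right) \left(l + 39\right) = \left(- \frac{1}{79} + l\right) \left(39 + l\right) = \left(39 + l\right) \left(- \frac{1}{79} + l\right)$)
$\frac{q{\left(O \right)}}{X} = \frac{- \frac{39}{79} + 5^{2} + \frac{3080}{79} \cdot 5}{-57499} = \left(- \frac{39}{79} + 25 + \frac{15400}{79}\right) \left(- \frac{1}{57499}\right) = \frac{17336}{79} \left(- \frac{1}{57499}\right) = - \frac{17336}{4542421}$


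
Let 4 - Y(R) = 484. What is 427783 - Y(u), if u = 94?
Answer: 428263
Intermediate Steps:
Y(R) = -480 (Y(R) = 4 - 1*484 = 4 - 484 = -480)
427783 - Y(u) = 427783 - 1*(-480) = 427783 + 480 = 428263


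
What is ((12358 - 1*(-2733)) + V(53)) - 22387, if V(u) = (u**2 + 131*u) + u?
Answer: 2509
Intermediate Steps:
V(u) = u**2 + 132*u
((12358 - 1*(-2733)) + V(53)) - 22387 = ((12358 - 1*(-2733)) + 53*(132 + 53)) - 22387 = ((12358 + 2733) + 53*185) - 22387 = (15091 + 9805) - 22387 = 24896 - 22387 = 2509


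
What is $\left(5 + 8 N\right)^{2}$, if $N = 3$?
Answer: $841$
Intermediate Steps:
$\left(5 + 8 N\right)^{2} = \left(5 + 8 \cdot 3\right)^{2} = \left(5 + 24\right)^{2} = 29^{2} = 841$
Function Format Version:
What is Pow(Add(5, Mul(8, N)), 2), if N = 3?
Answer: 841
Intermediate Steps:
Pow(Add(5, Mul(8, N)), 2) = Pow(Add(5, Mul(8, 3)), 2) = Pow(Add(5, 24), 2) = Pow(29, 2) = 841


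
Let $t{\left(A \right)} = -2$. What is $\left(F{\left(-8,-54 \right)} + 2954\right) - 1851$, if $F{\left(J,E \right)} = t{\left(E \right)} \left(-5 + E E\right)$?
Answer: $-4719$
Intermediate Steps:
$F{\left(J,E \right)} = 10 - 2 E^{2}$ ($F{\left(J,E \right)} = - 2 \left(-5 + E E\right) = - 2 \left(-5 + E^{2}\right) = 10 - 2 E^{2}$)
$\left(F{\left(-8,-54 \right)} + 2954\right) - 1851 = \left(\left(10 - 2 \left(-54\right)^{2}\right) + 2954\right) - 1851 = \left(\left(10 - 5832\right) + 2954\right) - 1851 = \left(-5822 + 2954\right) - 1851 = -2868 - 1851 = -4719$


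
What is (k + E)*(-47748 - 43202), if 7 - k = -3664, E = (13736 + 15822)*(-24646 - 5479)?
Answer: 80984706635050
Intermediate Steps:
E = -890434750 (E = 29558*(-30125) = -890434750)
k = 3671 (k = 7 - 1*(-3664) = 7 + 3664 = 3671)
(k + E)*(-47748 - 43202) = (3671 - 890434750)*(-47748 - 43202) = -890431079*(-90950) = 80984706635050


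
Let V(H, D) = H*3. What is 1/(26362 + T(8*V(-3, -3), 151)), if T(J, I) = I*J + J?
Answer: 1/15418 ≈ 6.4859e-5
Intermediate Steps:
V(H, D) = 3*H
T(J, I) = J + I*J
1/(26362 + T(8*V(-3, -3), 151)) = 1/(26362 + (8*(3*(-3)))*(1 + 151)) = 1/(26362 + (8*(-9))*152) = 1/(26362 - 72*152) = 1/(26362 - 10944) = 1/15418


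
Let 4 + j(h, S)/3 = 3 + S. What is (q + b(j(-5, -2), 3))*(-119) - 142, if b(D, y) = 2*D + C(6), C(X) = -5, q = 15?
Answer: 810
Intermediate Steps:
j(h, S) = -3 + 3*S (j(h, S) = -12 + 3*(3 + S) = -12 + (9 + 3*S) = -3 + 3*S)
b(D, y) = -5 + 2*D (b(D, y) = 2*D - 5 = -5 + 2*D)
(q + b(j(-5, -2), 3))*(-119) - 142 = (15 + (-5 + 2*(-3 + 3*(-2))))*(-119) - 142 = (15 + (-5 + 2*(-3 - 6)))*(-119) - 142 = (15 + (-5 + 2*(-9)))*(-119) - 142 = (15 + (-5 - 18))*(-119) - 142 = (15 - 23)*(-119) - 142 = -8*(-119) - 142 = 952 - 142 = 810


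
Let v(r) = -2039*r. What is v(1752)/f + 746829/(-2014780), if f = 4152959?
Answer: -10299005224851/8367298734020 ≈ -1.2309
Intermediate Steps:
v(1752)/f + 746829/(-2014780) = -2039*1752/4152959 + 746829/(-2014780) = -3572328*1/4152959 + 746829*(-1/2014780) = -3572328/4152959 - 746829/2014780 = -10299005224851/8367298734020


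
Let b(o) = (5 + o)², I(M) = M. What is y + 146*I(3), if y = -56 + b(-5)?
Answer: 382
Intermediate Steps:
y = -56 (y = -56 + (5 - 5)² = -56 + 0² = -56 + 0 = -56)
y + 146*I(3) = -56 + 146*3 = -56 + 438 = 382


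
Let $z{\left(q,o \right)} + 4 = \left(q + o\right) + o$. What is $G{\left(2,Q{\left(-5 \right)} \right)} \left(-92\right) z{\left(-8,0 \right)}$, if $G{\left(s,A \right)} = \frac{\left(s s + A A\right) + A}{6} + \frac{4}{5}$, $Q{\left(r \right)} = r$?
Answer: $\frac{26496}{5} \approx 5299.2$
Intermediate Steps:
$z{\left(q,o \right)} = -4 + q + 2 o$ ($z{\left(q,o \right)} = -4 + \left(\left(q + o\right) + o\right) = -4 + \left(\left(o + q\right) + o\right) = -4 + \left(q + 2 o\right) = -4 + q + 2 o$)
$G{\left(s,A \right)} = \frac{4}{5} + \frac{A}{6} + \frac{A^{2}}{6} + \frac{s^{2}}{6}$ ($G{\left(s,A \right)} = \left(\left(s^{2} + A^{2}\right) + A\right) \frac{1}{6} + 4 \cdot \frac{1}{5} = \left(\left(A^{2} + s^{2}\right) + A\right) \frac{1}{6} + \frac{4}{5} = \left(A + A^{2} + s^{2}\right) \frac{1}{6} + \frac{4}{5} = \left(\frac{A}{6} + \frac{A^{2}}{6} + \frac{s^{2}}{6}\right) + \frac{4}{5} = \frac{4}{5} + \frac{A}{6} + \frac{A^{2}}{6} + \frac{s^{2}}{6}$)
$G{\left(2,Q{\left(-5 \right)} \right)} \left(-92\right) z{\left(-8,0 \right)} = \left(\frac{4}{5} + \frac{1}{6} \left(-5\right) + \frac{\left(-5\right)^{2}}{6} + \frac{2^{2}}{6}\right) \left(-92\right) \left(-4 - 8 + 2 \cdot 0\right) = \left(\frac{4}{5} - \frac{5}{6} + \frac{1}{6} \cdot 25 + \frac{1}{6} \cdot 4\right) \left(-92\right) \left(-4 - 8 + 0\right) = \left(\frac{4}{5} - \frac{5}{6} + \frac{25}{6} + \frac{2}{3}\right) \left(-92\right) \left(-12\right) = \frac{24}{5} \left(-92\right) \left(-12\right) = \left(- \frac{2208}{5}\right) \left(-12\right) = \frac{26496}{5}$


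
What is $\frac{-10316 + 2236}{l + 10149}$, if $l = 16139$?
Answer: $- \frac{505}{1643} \approx -0.30736$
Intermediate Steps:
$\frac{-10316 + 2236}{l + 10149} = \frac{-10316 + 2236}{16139 + 10149} = - \frac{8080}{26288} = \left(-8080\right) \frac{1}{26288} = - \frac{505}{1643}$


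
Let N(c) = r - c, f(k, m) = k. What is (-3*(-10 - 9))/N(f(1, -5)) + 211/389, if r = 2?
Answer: 22384/389 ≈ 57.542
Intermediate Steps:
N(c) = 2 - c
(-3*(-10 - 9))/N(f(1, -5)) + 211/389 = (-3*(-10 - 9))/(2 - 1*1) + 211/389 = (-3*(-19))/(2 - 1) + 211*(1/389) = 57/1 + 211/389 = 57*1 + 211/389 = 57 + 211/389 = 22384/389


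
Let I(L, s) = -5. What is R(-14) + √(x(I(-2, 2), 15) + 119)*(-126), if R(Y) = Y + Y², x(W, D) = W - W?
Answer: 182 - 126*√119 ≈ -1192.5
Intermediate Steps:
x(W, D) = 0
R(-14) + √(x(I(-2, 2), 15) + 119)*(-126) = -14*(1 - 14) + √(0 + 119)*(-126) = -14*(-13) + √119*(-126) = 182 - 126*√119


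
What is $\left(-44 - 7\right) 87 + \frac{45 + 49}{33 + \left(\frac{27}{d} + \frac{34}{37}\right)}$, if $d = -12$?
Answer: $- \frac{20782307}{4687} \approx -4434.0$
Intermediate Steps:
$\left(-44 - 7\right) 87 + \frac{45 + 49}{33 + \left(\frac{27}{d} + \frac{34}{37}\right)} = \left(-44 - 7\right) 87 + \frac{45 + 49}{33 + \left(\frac{27}{-12} + \frac{34}{37}\right)} = \left(-44 - 7\right) 87 + \frac{94}{33 + \left(27 \left(- \frac{1}{12}\right) + 34 \cdot \frac{1}{37}\right)} = \left(-51\right) 87 + \frac{94}{33 + \left(- \frac{9}{4} + \frac{34}{37}\right)} = -4437 + \frac{94}{33 - \frac{197}{148}} = -4437 + \frac{94}{\frac{4687}{148}} = -4437 + 94 \cdot \frac{148}{4687} = -4437 + \frac{13912}{4687} = - \frac{20782307}{4687}$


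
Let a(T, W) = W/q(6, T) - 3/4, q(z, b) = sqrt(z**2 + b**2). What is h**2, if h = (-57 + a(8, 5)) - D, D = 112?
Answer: 458329/16 ≈ 28646.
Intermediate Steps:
q(z, b) = sqrt(b**2 + z**2)
a(T, W) = -3/4 + W/sqrt(36 + T**2) (a(T, W) = W/(sqrt(T**2 + 6**2)) - 3/4 = W/(sqrt(T**2 + 36)) - 3*1/4 = W/(sqrt(36 + T**2)) - 3/4 = W/sqrt(36 + T**2) - 3/4 = -3/4 + W/sqrt(36 + T**2))
h = -677/4 (h = (-57 + (-3/4 + 5/sqrt(36 + 8**2))) - 1*112 = (-57 + (-3/4 + 5/sqrt(36 + 64))) - 112 = (-57 + (-3/4 + 5/sqrt(100))) - 112 = (-57 + (-3/4 + 5*(1/10))) - 112 = (-57 + (-3/4 + 1/2)) - 112 = (-57 - 1/4) - 112 = -229/4 - 112 = -677/4 ≈ -169.25)
h**2 = (-677/4)**2 = 458329/16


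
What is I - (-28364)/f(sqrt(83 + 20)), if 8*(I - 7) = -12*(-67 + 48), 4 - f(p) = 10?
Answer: -28151/6 ≈ -4691.8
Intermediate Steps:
f(p) = -6 (f(p) = 4 - 1*10 = 4 - 10 = -6)
I = 71/2 (I = 7 + (-12*(-67 + 48))/8 = 7 + (-12*(-19))/8 = 7 + (1/8)*228 = 7 + 57/2 = 71/2 ≈ 35.500)
I - (-28364)/f(sqrt(83 + 20)) = 71/2 - (-28364)/(-6) = 71/2 - (-28364)*(-1)/6 = 71/2 - 1*14182/3 = 71/2 - 14182/3 = -28151/6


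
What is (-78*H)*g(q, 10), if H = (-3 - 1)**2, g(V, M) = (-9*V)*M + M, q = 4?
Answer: 436800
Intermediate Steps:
g(V, M) = M - 9*M*V (g(V, M) = -9*M*V + M = M - 9*M*V)
H = 16 (H = (-4)**2 = 16)
(-78*H)*g(q, 10) = (-78*16)*(10*(1 - 9*4)) = -12480*(1 - 36) = -12480*(-35) = -1248*(-350) = 436800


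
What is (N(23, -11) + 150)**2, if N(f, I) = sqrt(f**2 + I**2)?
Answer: 23150 + 1500*sqrt(26) ≈ 30799.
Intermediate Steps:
N(f, I) = sqrt(I**2 + f**2)
(N(23, -11) + 150)**2 = (sqrt((-11)**2 + 23**2) + 150)**2 = (sqrt(121 + 529) + 150)**2 = (sqrt(650) + 150)**2 = (5*sqrt(26) + 150)**2 = (150 + 5*sqrt(26))**2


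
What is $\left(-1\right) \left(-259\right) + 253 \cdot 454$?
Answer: $115121$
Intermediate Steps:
$\left(-1\right) \left(-259\right) + 253 \cdot 454 = 259 + 114862 = 115121$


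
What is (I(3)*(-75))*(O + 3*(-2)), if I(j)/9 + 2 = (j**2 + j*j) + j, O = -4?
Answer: 128250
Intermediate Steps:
I(j) = -18 + 9*j + 18*j**2 (I(j) = -18 + 9*((j**2 + j*j) + j) = -18 + 9*((j**2 + j**2) + j) = -18 + 9*(2*j**2 + j) = -18 + 9*(j + 2*j**2) = -18 + (9*j + 18*j**2) = -18 + 9*j + 18*j**2)
(I(3)*(-75))*(O + 3*(-2)) = ((-18 + 9*3 + 18*3**2)*(-75))*(-4 + 3*(-2)) = ((-18 + 27 + 18*9)*(-75))*(-4 - 6) = ((-18 + 27 + 162)*(-75))*(-10) = (171*(-75))*(-10) = -12825*(-10) = 128250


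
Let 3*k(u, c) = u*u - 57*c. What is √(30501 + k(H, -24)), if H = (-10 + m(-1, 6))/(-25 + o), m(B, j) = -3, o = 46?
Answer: 2*√30717210/63 ≈ 175.95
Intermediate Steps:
H = -13/21 (H = (-10 - 3)/(-25 + 46) = -13/21 ≈ -0.61905)
k(u, c) = -19*c + u²/3 (k(u, c) = (u*u - 57*c)/3 = (u² - 57*c)/3 = -19*c + u²/3)
√(30501 + k(H, -24)) = √(30501 + (-19*(-24) + (-13/21)²/3)) = √(30501 + (456 + (⅓)*(169/441))) = √(30501 + (456 + 169/1323)) = √(30501 + 603457/1323) = √(40956280/1323) = 2*√30717210/63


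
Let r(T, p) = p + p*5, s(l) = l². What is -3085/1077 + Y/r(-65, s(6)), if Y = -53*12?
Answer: -37537/6462 ≈ -5.8089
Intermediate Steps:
Y = -636
r(T, p) = 6*p (r(T, p) = p + 5*p = 6*p)
-3085/1077 + Y/r(-65, s(6)) = -3085/1077 - 636/(6*6²) = -3085*1/1077 - 636/(6*36) = -3085/1077 - 636/216 = -3085/1077 - 636*1/216 = -3085/1077 - 53/18 = -37537/6462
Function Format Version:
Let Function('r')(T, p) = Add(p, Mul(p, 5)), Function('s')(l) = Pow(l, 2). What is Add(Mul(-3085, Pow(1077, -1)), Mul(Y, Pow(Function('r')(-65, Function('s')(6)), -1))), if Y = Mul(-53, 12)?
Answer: Rational(-37537, 6462) ≈ -5.8089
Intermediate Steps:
Y = -636
Function('r')(T, p) = Mul(6, p) (Function('r')(T, p) = Add(p, Mul(5, p)) = Mul(6, p))
Add(Mul(-3085, Pow(1077, -1)), Mul(Y, Pow(Function('r')(-65, Function('s')(6)), -1))) = Add(Mul(-3085, Pow(1077, -1)), Mul(-636, Pow(Mul(6, Pow(6, 2)), -1))) = Add(Mul(-3085, Rational(1, 1077)), Mul(-636, Pow(Mul(6, 36), -1))) = Add(Rational(-3085, 1077), Mul(-636, Pow(216, -1))) = Add(Rational(-3085, 1077), Mul(-636, Rational(1, 216))) = Add(Rational(-3085, 1077), Rational(-53, 18)) = Rational(-37537, 6462)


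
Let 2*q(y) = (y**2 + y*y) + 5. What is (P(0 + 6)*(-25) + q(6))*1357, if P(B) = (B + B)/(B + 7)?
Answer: 544157/26 ≈ 20929.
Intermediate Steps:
P(B) = 2*B/(7 + B) (P(B) = (2*B)/(7 + B) = 2*B/(7 + B))
q(y) = 5/2 + y**2 (q(y) = ((y**2 + y*y) + 5)/2 = ((y**2 + y**2) + 5)/2 = (2*y**2 + 5)/2 = (5 + 2*y**2)/2 = 5/2 + y**2)
(P(0 + 6)*(-25) + q(6))*1357 = ((2*(0 + 6)/(7 + (0 + 6)))*(-25) + (5/2 + 6**2))*1357 = ((2*6/(7 + 6))*(-25) + (5/2 + 36))*1357 = ((2*6/13)*(-25) + 77/2)*1357 = ((2*6*(1/13))*(-25) + 77/2)*1357 = ((12/13)*(-25) + 77/2)*1357 = (-300/13 + 77/2)*1357 = (401/26)*1357 = 544157/26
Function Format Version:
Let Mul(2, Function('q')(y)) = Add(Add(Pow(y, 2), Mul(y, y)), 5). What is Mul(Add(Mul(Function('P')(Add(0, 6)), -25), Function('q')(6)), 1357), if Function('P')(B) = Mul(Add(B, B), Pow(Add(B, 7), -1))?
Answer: Rational(544157, 26) ≈ 20929.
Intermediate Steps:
Function('P')(B) = Mul(2, B, Pow(Add(7, B), -1)) (Function('P')(B) = Mul(Mul(2, B), Pow(Add(7, B), -1)) = Mul(2, B, Pow(Add(7, B), -1)))
Function('q')(y) = Add(Rational(5, 2), Pow(y, 2)) (Function('q')(y) = Mul(Rational(1, 2), Add(Add(Pow(y, 2), Mul(y, y)), 5)) = Mul(Rational(1, 2), Add(Add(Pow(y, 2), Pow(y, 2)), 5)) = Mul(Rational(1, 2), Add(Mul(2, Pow(y, 2)), 5)) = Mul(Rational(1, 2), Add(5, Mul(2, Pow(y, 2)))) = Add(Rational(5, 2), Pow(y, 2)))
Mul(Add(Mul(Function('P')(Add(0, 6)), -25), Function('q')(6)), 1357) = Mul(Add(Mul(Mul(2, Add(0, 6), Pow(Add(7, Add(0, 6)), -1)), -25), Add(Rational(5, 2), Pow(6, 2))), 1357) = Mul(Add(Mul(Mul(2, 6, Pow(Add(7, 6), -1)), -25), Add(Rational(5, 2), 36)), 1357) = Mul(Add(Mul(Mul(2, 6, Pow(13, -1)), -25), Rational(77, 2)), 1357) = Mul(Add(Mul(Mul(2, 6, Rational(1, 13)), -25), Rational(77, 2)), 1357) = Mul(Add(Mul(Rational(12, 13), -25), Rational(77, 2)), 1357) = Mul(Add(Rational(-300, 13), Rational(77, 2)), 1357) = Mul(Rational(401, 26), 1357) = Rational(544157, 26)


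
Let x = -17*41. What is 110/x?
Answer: -110/697 ≈ -0.15782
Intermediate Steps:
x = -697
110/x = 110/(-697) = 110*(-1/697) = -110/697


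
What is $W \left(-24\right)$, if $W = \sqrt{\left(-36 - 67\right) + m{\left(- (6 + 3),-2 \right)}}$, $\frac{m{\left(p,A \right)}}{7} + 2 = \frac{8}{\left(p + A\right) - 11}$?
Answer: $- \frac{24 i \sqrt{14465}}{11} \approx - 262.41 i$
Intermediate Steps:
$m{\left(p,A \right)} = -14 + \frac{56}{-11 + A + p}$ ($m{\left(p,A \right)} = -14 + 7 \frac{8}{\left(p + A\right) - 11} = -14 + 7 \frac{8}{\left(A + p\right) - 11} = -14 + 7 \frac{8}{-11 + A + p} = -14 + \frac{56}{-11 + A + p}$)
$W = \frac{i \sqrt{14465}}{11}$ ($W = \sqrt{\left(-36 - 67\right) + \frac{14 \left(15 - -2 - - (6 + 3)\right)}{-11 - 2 - \left(6 + 3\right)}} = \sqrt{-103 + \frac{14 \left(15 + 2 - \left(-1\right) 9\right)}{-11 - 2 - 9}} = \sqrt{-103 + \frac{14 \left(15 + 2 - -9\right)}{-11 - 2 - 9}} = \sqrt{-103 + \frac{14 \left(15 + 2 + 9\right)}{-22}} = \sqrt{-103 + 14 \left(- \frac{1}{22}\right) 26} = \sqrt{-103 - \frac{182}{11}} = \sqrt{- \frac{1315}{11}} = \frac{i \sqrt{14465}}{11} \approx 10.934 i$)
$W \left(-24\right) = \frac{i \sqrt{14465}}{11} \left(-24\right) = - \frac{24 i \sqrt{14465}}{11}$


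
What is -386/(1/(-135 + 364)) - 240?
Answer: -88634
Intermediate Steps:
-386/(1/(-135 + 364)) - 240 = -386/(1/229) - 240 = -386/1/229 - 240 = -386*229 - 240 = -88394 - 240 = -88634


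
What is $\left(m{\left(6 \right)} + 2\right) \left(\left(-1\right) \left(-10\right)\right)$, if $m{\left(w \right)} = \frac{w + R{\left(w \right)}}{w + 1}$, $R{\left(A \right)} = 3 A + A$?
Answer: $\frac{440}{7} \approx 62.857$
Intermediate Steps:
$R{\left(A \right)} = 4 A$
$m{\left(w \right)} = \frac{5 w}{1 + w}$ ($m{\left(w \right)} = \frac{w + 4 w}{w + 1} = \frac{5 w}{1 + w}$)
$\left(m{\left(6 \right)} + 2\right) \left(\left(-1\right) \left(-10\right)\right) = \left(5 \cdot 6 \frac{1}{1 + 6} + 2\right) \left(\left(-1\right) \left(-10\right)\right) = \left(5 \cdot 6 \cdot \frac{1}{7} + 2\right) 10 = \left(\frac{30}{7} + 2\right) 10 = \frac{44}{7} \cdot 10 = \frac{440}{7}$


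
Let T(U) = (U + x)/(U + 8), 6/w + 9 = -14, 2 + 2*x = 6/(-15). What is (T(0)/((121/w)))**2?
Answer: 81/774508900 ≈ 1.0458e-7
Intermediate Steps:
x = -6/5 (x = -1 + (6/(-15))/2 = -1 + (6*(-1/15))/2 = -1 + (1/2)*(-2/5) = -1 - 1/5 = -6/5 ≈ -1.2000)
w = -6/23 (w = 6/(-9 - 14) = 6/(-23) = 6*(-1/23) = -6/23 ≈ -0.26087)
T(U) = (-6/5 + U)/(8 + U) (T(U) = (U - 6/5)/(U + 8) = (-6/5 + U)/(8 + U))
(T(0)/((121/w)))**2 = (((-6/5 + 0)/(8 + 0))/((121/(-6/23))))**2 = ((-6/5/8)/((121*(-23/6))))**2 = (((1/8)*(-6/5))/(-2783/6))**2 = (-3/20*(-6/2783))**2 = (9/27830)**2 = 81/774508900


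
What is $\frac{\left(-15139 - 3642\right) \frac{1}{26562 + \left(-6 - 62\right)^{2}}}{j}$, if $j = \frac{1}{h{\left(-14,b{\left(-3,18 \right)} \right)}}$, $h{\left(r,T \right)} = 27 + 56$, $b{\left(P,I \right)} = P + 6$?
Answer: $- \frac{1558823}{31186} \approx -49.985$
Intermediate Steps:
$b{\left(P,I \right)} = 6 + P$
$h{\left(r,T \right)} = 83$
$j = \frac{1}{83} \approx 0.012048$
$\frac{\left(-15139 - 3642\right) \frac{1}{26562 + \left(-6 - 62\right)^{2}}}{j} = \frac{-15139 - 3642}{26562 + \left(-6 - 62\right)^{2}} \frac{1}{\frac{1}{83}} = - \frac{18781}{26562 + \left(-68\right)^{2}} \cdot 83 = - \frac{18781}{26562 + 4624} \cdot 83 = - \frac{18781}{31186} \cdot 83 = \left(-18781\right) \frac{1}{31186} \cdot 83 = \left(- \frac{18781}{31186}\right) 83 = - \frac{1558823}{31186}$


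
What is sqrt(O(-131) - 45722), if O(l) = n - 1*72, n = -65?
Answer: 11*I*sqrt(379) ≈ 214.15*I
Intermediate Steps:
O(l) = -137 (O(l) = -65 - 1*72 = -65 - 72 = -137)
sqrt(O(-131) - 45722) = sqrt(-137 - 45722) = sqrt(-45859) = 11*I*sqrt(379)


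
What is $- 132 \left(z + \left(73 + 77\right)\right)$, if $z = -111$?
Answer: $-5148$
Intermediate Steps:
$- 132 \left(z + \left(73 + 77\right)\right) = - 132 \left(-111 + \left(73 + 77\right)\right) = - 132 \left(-111 + 150\right) = \left(-132\right) 39 = -5148$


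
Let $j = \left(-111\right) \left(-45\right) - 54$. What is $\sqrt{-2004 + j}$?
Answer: $\sqrt{2937} \approx 54.194$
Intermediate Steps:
$j = 4941$ ($j = 4995 - 54 = 4941$)
$\sqrt{-2004 + j} = \sqrt{-2004 + 4941} = \sqrt{2937}$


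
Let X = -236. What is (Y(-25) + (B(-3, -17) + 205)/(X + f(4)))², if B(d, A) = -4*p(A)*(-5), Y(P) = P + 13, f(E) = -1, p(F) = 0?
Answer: 9296401/56169 ≈ 165.51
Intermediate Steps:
Y(P) = 13 + P
B(d, A) = 0 (B(d, A) = -4*0*(-5) = 0*(-5) = 0)
(Y(-25) + (B(-3, -17) + 205)/(X + f(4)))² = ((13 - 25) + (0 + 205)/(-236 - 1))² = (-12 + 205/(-237))² = (-12 + 205*(-1/237))² = (-12 - 205/237)² = (-3049/237)² = 9296401/56169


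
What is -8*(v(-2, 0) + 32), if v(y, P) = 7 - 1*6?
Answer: -264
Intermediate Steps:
v(y, P) = 1 (v(y, P) = 7 - 6 = 1)
-8*(v(-2, 0) + 32) = -8*(1 + 32) = -8*33 = -264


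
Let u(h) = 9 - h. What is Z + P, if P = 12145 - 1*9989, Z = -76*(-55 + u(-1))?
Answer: 5576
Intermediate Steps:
Z = 3420 (Z = -76*(-55 + (9 - 1*(-1))) = -76*(-55 + (9 + 1)) = -76*(-55 + 10) = -76*(-45) = 3420)
P = 2156 (P = 12145 - 9989 = 2156)
Z + P = 3420 + 2156 = 5576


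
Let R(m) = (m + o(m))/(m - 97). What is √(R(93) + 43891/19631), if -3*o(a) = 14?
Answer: I*√275355576039/117786 ≈ 4.4551*I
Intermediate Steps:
o(a) = -14/3 (o(a) = -⅓*14 = -14/3)
R(m) = (-14/3 + m)/(-97 + m) (R(m) = (m - 14/3)/(m - 97) = (-14/3 + m)/(-97 + m))
√(R(93) + 43891/19631) = √((-14/3 + 93)/(-97 + 93) + 43891/19631) = √((265/3)/(-4) + 43891*(1/19631)) = √(-¼*265/3 + 43891/19631) = √(-265/12 + 43891/19631) = √(-4675523/235572) = I*√275355576039/117786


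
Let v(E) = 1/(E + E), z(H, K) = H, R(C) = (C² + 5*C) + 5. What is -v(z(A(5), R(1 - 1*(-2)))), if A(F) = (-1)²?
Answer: -½ ≈ -0.50000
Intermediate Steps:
A(F) = 1
R(C) = 5 + C² + 5*C
v(E) = 1/(2*E)
-v(z(A(5), R(1 - 1*(-2)))) = -1/(2*1) = -1/2 = -1*½ = -½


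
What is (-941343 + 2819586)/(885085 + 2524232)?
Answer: 626081/1136439 ≈ 0.55091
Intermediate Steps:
(-941343 + 2819586)/(885085 + 2524232) = 1878243/3409317 = 1878243*(1/3409317) = 626081/1136439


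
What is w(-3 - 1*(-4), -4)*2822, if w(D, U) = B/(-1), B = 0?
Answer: 0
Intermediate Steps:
w(D, U) = 0 (w(D, U) = 0/(-1) = 0*(-1) = 0)
w(-3 - 1*(-4), -4)*2822 = 0*2822 = 0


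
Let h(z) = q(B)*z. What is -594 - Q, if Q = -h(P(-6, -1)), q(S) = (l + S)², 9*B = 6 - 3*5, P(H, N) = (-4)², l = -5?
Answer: -18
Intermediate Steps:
P(H, N) = 16
B = -1 (B = (6 - 3*5)/9 = (6 - 15)/9 = (⅑)*(-9) = -1)
q(S) = (-5 + S)²
h(z) = 36*z (h(z) = (-5 - 1)²*z = (-6)²*z = 36*z)
Q = -576 (Q = -36*16 = -1*576 = -576)
-594 - Q = -594 - 1*(-576) = -594 + 576 = -18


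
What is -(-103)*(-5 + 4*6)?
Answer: 1957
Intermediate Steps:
-(-103)*(-5 + 4*6) = -(-103)*(-5 + 24) = -(-103)*19 = -1*(-1957) = 1957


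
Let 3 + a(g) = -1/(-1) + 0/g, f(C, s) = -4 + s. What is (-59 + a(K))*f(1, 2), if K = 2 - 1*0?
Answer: 122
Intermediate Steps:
K = 2 (K = 2 + 0 = 2)
a(g) = -2 (a(g) = -3 + (-1/(-1) + 0/g) = -3 + (-1*(-1) + 0) = -3 + (1 + 0) = -3 + 1 = -2)
(-59 + a(K))*f(1, 2) = (-59 - 2)*(-4 + 2) = -61*(-2) = 122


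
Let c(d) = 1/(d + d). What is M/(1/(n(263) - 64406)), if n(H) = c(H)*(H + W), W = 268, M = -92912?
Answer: 1573791073400/263 ≈ 5.9840e+9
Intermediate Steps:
c(d) = 1/(2*d)
n(H) = (268 + H)/(2*H) (n(H) = (1/(2*H))*(H + 268) = (1/(2*H))*(268 + H) = (268 + H)/(2*H))
M/(1/(n(263) - 64406)) = -92912/(1/((½)*(268 + 263)/263 - 64406)) = -92912/(1/((½)*(1/263)*531 - 64406)) = -92912/(1/(531/526 - 64406)) = -92912/(1/(-33877025/526)) = -92912/(-526/33877025) = -92912*(-33877025/526) = 1573791073400/263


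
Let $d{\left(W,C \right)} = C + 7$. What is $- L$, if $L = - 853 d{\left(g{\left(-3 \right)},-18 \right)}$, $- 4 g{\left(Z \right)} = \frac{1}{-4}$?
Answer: $-9383$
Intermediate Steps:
$g{\left(Z \right)} = \frac{1}{16}$ ($g{\left(Z \right)} = - \frac{1}{4 \left(-4\right)} = \left(- \frac{1}{4}\right) \left(- \frac{1}{4}\right) = \frac{1}{16}$)
$d{\left(W,C \right)} = 7 + C$
$L = 9383$ ($L = - 853 \left(7 - 18\right) = \left(-853\right) \left(-11\right) = 9383$)
$- L = \left(-1\right) 9383 = -9383$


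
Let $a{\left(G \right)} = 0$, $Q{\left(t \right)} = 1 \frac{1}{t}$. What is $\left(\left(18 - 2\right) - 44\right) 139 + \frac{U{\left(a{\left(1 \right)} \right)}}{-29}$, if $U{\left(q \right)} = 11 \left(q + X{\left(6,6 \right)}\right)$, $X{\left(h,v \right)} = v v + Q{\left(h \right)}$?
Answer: $- \frac{679595}{174} \approx -3905.7$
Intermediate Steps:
$Q{\left(t \right)} = \frac{1}{t}$
$X{\left(h,v \right)} = \frac{1}{h} + v^{2}$ ($X{\left(h,v \right)} = v v + \frac{1}{h} = v^{2} + \frac{1}{h} = \frac{1}{h} + v^{2}$)
$U{\left(q \right)} = \frac{2387}{6} + 11 q$ ($U{\left(q \right)} = 11 \left(q + \left(\frac{1}{6} + 6^{2}\right)\right) = 11 \left(q + \left(\frac{1}{6} + 36\right)\right) = 11 \left(q + \frac{217}{6}\right) = 11 \left(\frac{217}{6} + q\right) = \frac{2387}{6} + 11 q$)
$\left(\left(18 - 2\right) - 44\right) 139 + \frac{U{\left(a{\left(1 \right)} \right)}}{-29} = \left(\left(18 - 2\right) - 44\right) 139 + \frac{\frac{2387}{6} + 11 \cdot 0}{-29} = \left(16 - 44\right) 139 + \left(\frac{2387}{6} + 0\right) \left(- \frac{1}{29}\right) = \left(-28\right) 139 + \frac{2387}{6} \left(- \frac{1}{29}\right) = -3892 - \frac{2387}{174} = - \frac{679595}{174}$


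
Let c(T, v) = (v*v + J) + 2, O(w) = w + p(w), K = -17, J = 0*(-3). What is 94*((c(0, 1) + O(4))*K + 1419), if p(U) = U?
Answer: 115808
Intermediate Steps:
J = 0
O(w) = 2*w (O(w) = w + w = 2*w)
c(T, v) = 2 + v² (c(T, v) = (v*v + 0) + 2 = (v² + 0) + 2 = v² + 2 = 2 + v²)
94*((c(0, 1) + O(4))*K + 1419) = 94*(((2 + 1²) + 2*4)*(-17) + 1419) = 94*(((2 + 1) + 8)*(-17) + 1419) = 94*((3 + 8)*(-17) + 1419) = 94*(11*(-17) + 1419) = 94*(-187 + 1419) = 94*1232 = 115808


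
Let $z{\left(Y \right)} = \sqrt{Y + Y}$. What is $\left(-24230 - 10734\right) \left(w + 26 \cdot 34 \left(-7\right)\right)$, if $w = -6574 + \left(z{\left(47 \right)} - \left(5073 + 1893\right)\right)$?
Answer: $689769792 - 34964 \sqrt{94} \approx 6.8943 \cdot 10^{8}$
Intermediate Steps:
$z{\left(Y \right)} = \sqrt{2} \sqrt{Y}$ ($z{\left(Y \right)} = \sqrt{2 Y} = \sqrt{2} \sqrt{Y}$)
$w = -13540 + \sqrt{94}$ ($w = -6574 + \left(\sqrt{2} \sqrt{47} - \left(5073 + 1893\right)\right) = -6574 + \left(\sqrt{94} - 6966\right) = -6574 - \left(6966 - \sqrt{94}\right) = -13540 + \sqrt{94} \approx -13530.0$)
$\left(-24230 - 10734\right) \left(w + 26 \cdot 34 \left(-7\right)\right) = \left(-24230 - 10734\right) \left(\left(-13540 + \sqrt{94}\right) + 26 \cdot 34 \left(-7\right)\right) = - 34964 \left(\left(-13540 + \sqrt{94}\right) + 884 \left(-7\right)\right) = - 34964 \left(\left(-13540 + \sqrt{94}\right) - 6188\right) = - 34964 \left(-19728 + \sqrt{94}\right) = 689769792 - 34964 \sqrt{94}$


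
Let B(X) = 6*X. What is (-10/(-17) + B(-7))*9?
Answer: -6336/17 ≈ -372.71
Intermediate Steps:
(-10/(-17) + B(-7))*9 = (-10/(-17) + 6*(-7))*9 = (-10*(-1/17) - 42)*9 = (10/17 - 42)*9 = -704/17*9 = -6336/17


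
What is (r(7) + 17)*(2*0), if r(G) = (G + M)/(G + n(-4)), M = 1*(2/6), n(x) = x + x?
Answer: 0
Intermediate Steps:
n(x) = 2*x
M = ⅓ (M = 1*(2*(⅙)) = 1*(⅓) = ⅓ ≈ 0.33333)
r(G) = (⅓ + G)/(-8 + G) (r(G) = (G + ⅓)/(G + 2*(-4)) = (⅓ + G)/(G - 8) = (⅓ + G)/(-8 + G))
(r(7) + 17)*(2*0) = ((⅓ + 7)/(-8 + 7) + 17)*(2*0) = ((22/3)/(-1) + 17)*0 = (-1*22/3 + 17)*0 = (-22/3 + 17)*0 = (29/3)*0 = 0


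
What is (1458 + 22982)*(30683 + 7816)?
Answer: 940915560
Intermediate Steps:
(1458 + 22982)*(30683 + 7816) = 24440*38499 = 940915560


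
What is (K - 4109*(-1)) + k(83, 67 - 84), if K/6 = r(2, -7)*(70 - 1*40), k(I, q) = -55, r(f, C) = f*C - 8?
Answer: 94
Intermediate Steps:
r(f, C) = -8 + C*f (r(f, C) = C*f - 8 = -8 + C*f)
K = -3960 (K = 6*((-8 - 7*2)*(70 - 1*40)) = 6*((-8 - 14)*(70 - 40)) = 6*(-22*30) = 6*(-660) = -3960)
(K - 4109*(-1)) + k(83, 67 - 84) = (-3960 - 4109*(-1)) - 55 = (-3960 + 4109) - 55 = 149 - 55 = 94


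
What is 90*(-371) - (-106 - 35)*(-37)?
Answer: -38607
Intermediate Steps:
90*(-371) - (-106 - 35)*(-37) = -33390 - (-141)*(-37) = -33390 - 1*5217 = -33390 - 5217 = -38607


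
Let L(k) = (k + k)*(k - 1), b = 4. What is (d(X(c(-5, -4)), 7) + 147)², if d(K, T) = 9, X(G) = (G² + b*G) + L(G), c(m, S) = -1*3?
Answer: 24336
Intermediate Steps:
c(m, S) = -3
L(k) = 2*k*(-1 + k) (L(k) = (2*k)*(-1 + k) = 2*k*(-1 + k))
X(G) = G² + 4*G + 2*G*(-1 + G) (X(G) = (G² + 4*G) + 2*G*(-1 + G) = G² + 4*G + 2*G*(-1 + G))
(d(X(c(-5, -4)), 7) + 147)² = (9 + 147)² = 156² = 24336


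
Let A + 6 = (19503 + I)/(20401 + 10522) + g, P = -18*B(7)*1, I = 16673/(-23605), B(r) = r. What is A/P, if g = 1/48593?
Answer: 190448495565449/4469200949693970 ≈ 0.042614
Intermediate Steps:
g = 1/48593 ≈ 2.0579e-5
I = -16673/23605 (I = 16673*(-1/23605) = -16673/23605 ≈ -0.70633)
P = -126 (P = -18*7*1 = -126*1 = -126)
A = -190448495565449/35469848807095 (A = -6 + ((19503 - 16673/23605)/(20401 + 10522) + 1/48593) = -6 + ((460351642/23605)/30923 + 1/48593) = -6 + ((460351642/23605)*(1/30923) + 1/48593) = -6 + (460351642/729937415 + 1/48593) = -6 + 22370597277121/35469848807095 = -190448495565449/35469848807095 ≈ -5.3693)
A/P = -190448495565449/35469848807095/(-126) = -190448495565449/35469848807095*(-1/126) = 190448495565449/4469200949693970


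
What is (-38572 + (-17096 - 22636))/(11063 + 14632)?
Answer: -78304/25695 ≈ -3.0474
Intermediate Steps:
(-38572 + (-17096 - 22636))/(11063 + 14632) = (-38572 - 39732)/25695 = -78304*1/25695 = -78304/25695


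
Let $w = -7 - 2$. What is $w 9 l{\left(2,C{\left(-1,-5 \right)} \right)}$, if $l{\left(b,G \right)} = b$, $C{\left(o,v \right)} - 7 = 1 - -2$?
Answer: $-162$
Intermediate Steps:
$C{\left(o,v \right)} = 10$ ($C{\left(o,v \right)} = 7 + \left(1 - -2\right) = 7 + \left(1 + 2\right) = 7 + 3 = 10$)
$w = -9$
$w 9 l{\left(2,C{\left(-1,-5 \right)} \right)} = \left(-9\right) 9 \cdot 2 = \left(-81\right) 2 = -162$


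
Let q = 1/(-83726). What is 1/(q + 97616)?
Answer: 83726/8172997215 ≈ 1.0244e-5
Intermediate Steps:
q = -1/83726 ≈ -1.1944e-5
1/(q + 97616) = 1/(-1/83726 + 97616) = 1/(8172997215/83726) = 83726/8172997215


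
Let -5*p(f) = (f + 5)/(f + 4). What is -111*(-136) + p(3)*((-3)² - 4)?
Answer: 105664/7 ≈ 15095.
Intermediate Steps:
p(f) = -(5 + f)/(5*(4 + f)) (p(f) = -(f + 5)/(5*(f + 4)) = -(5 + f)/(5*(4 + f)))
-111*(-136) + p(3)*((-3)² - 4) = -111*(-136) + ((-5 - 1*3)/(5*(4 + 3)))*((-3)² - 4) = 15096 + ((⅕)*(-5 - 3)/7)*(9 - 4) = 15096 + ((⅕)*(⅐)*(-8))*5 = 15096 - 8/35*5 = 15096 - 8/7 = 105664/7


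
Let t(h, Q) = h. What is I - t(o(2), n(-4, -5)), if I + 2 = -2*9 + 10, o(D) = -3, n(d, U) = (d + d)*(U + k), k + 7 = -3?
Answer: -7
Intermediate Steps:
k = -10 (k = -7 - 3 = -10)
n(d, U) = 2*d*(-10 + U) (n(d, U) = (d + d)*(U - 10) = (2*d)*(-10 + U) = 2*d*(-10 + U))
I = -10 (I = -2 + (-2*9 + 10) = -2 + (-18 + 10) = -2 - 8 = -10)
I - t(o(2), n(-4, -5)) = -10 - 1*(-3) = -10 + 3 = -7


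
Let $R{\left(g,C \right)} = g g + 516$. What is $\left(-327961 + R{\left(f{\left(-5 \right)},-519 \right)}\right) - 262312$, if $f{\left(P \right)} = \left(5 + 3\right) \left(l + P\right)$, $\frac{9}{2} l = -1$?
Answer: $- \frac{47628941}{81} \approx -5.8801 \cdot 10^{5}$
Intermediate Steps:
$l = - \frac{2}{9}$ ($l = \frac{2}{9} \left(-1\right) = - \frac{2}{9} \approx -0.22222$)
$f{\left(P \right)} = - \frac{16}{9} + 8 P$ ($f{\left(P \right)} = \left(5 + 3\right) \left(- \frac{2}{9} + P\right) = 8 \left(- \frac{2}{9} + P\right) = - \frac{16}{9} + 8 P$)
$R{\left(g,C \right)} = 516 + g^{2}$ ($R{\left(g,C \right)} = g^{2} + 516 = 516 + g^{2}$)
$\left(-327961 + R{\left(f{\left(-5 \right)},-519 \right)}\right) - 262312 = \left(-327961 + \left(516 + \left(- \frac{16}{9} + 8 \left(-5\right)\right)^{2}\right)\right) - 262312 = \left(-327961 + \left(516 + \left(- \frac{16}{9} - 40\right)^{2}\right)\right) - 262312 = \left(-327961 + \left(516 + \left(- \frac{376}{9}\right)^{2}\right)\right) - 262312 = \left(-327961 + \left(516 + \frac{141376}{81}\right)\right) - 262312 = \left(-327961 + \frac{183172}{81}\right) - 262312 = - \frac{26381669}{81} - 262312 = - \frac{47628941}{81}$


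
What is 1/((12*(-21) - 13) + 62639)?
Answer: 1/62374 ≈ 1.6032e-5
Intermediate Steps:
1/((12*(-21) - 13) + 62639) = 1/((-252 - 13) + 62639) = 1/(-265 + 62639) = 1/62374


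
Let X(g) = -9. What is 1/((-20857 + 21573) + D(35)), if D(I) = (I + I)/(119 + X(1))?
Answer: 11/7883 ≈ 0.0013954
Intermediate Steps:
D(I) = I/55 (D(I) = (I + I)/(119 - 9) = (2*I)/110 = (2*I)*(1/110) = I/55)
1/((-20857 + 21573) + D(35)) = 1/((-20857 + 21573) + (1/55)*35) = 1/(716 + 7/11) = 1/(7883/11) = 11/7883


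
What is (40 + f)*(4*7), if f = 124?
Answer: 4592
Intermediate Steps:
(40 + f)*(4*7) = (40 + 124)*(4*7) = 164*28 = 4592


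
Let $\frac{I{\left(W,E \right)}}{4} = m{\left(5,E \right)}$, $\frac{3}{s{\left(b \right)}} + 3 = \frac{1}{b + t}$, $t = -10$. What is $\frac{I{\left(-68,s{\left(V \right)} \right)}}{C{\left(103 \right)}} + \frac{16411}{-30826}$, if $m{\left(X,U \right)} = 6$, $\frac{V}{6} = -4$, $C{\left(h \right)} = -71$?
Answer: $- \frac{1905005}{2188646} \approx -0.8704$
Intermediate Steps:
$V = -24$ ($V = 6 \left(-4\right) = -24$)
$s{\left(b \right)} = \frac{3}{-3 + \frac{1}{-10 + b}}$ ($s{\left(b \right)} = \frac{3}{-3 + \frac{1}{b - 10}} = \frac{3}{-3 + \frac{1}{-10 + b}}$)
$I{\left(W,E \right)} = 24$ ($I{\left(W,E \right)} = 4 \cdot 6 = 24$)
$\frac{I{\left(-68,s{\left(V \right)} \right)}}{C{\left(103 \right)}} + \frac{16411}{-30826} = \frac{24}{-71} + \frac{16411}{-30826} = 24 \left(- \frac{1}{71}\right) + 16411 \left(- \frac{1}{30826}\right) = - \frac{24}{71} - \frac{16411}{30826} = - \frac{1905005}{2188646}$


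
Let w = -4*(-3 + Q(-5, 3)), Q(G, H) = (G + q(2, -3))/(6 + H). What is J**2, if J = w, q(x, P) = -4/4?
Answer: 1936/9 ≈ 215.11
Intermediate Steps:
q(x, P) = -1 (q(x, P) = -4*1/4 = -1)
Q(G, H) = (-1 + G)/(6 + H) (Q(G, H) = (G - 1)/(6 + H) = (-1 + G)/(6 + H))
w = 44/3 (w = -4*(-3 + (-1 - 5)/(6 + 3)) = -4*(-3 - 6/9) = -4*(-3 + (1/9)*(-6)) = -4*(-3 - 2/3) = -4*(-11/3) = 44/3 ≈ 14.667)
J = 44/3 ≈ 14.667
J**2 = (44/3)**2 = 1936/9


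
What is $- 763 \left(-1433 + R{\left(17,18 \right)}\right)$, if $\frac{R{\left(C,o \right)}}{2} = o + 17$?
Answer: $1039969$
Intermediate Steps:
$R{\left(C,o \right)} = 34 + 2 o$ ($R{\left(C,o \right)} = 2 \left(o + 17\right) = 2 \left(17 + o\right) = 34 + 2 o$)
$- 763 \left(-1433 + R{\left(17,18 \right)}\right) = - 763 \left(-1433 + \left(34 + 2 \cdot 18\right)\right) = - 763 \left(-1433 + \left(34 + 36\right)\right) = - 763 \left(-1433 + 70\right) = \left(-763\right) \left(-1363\right) = 1039969$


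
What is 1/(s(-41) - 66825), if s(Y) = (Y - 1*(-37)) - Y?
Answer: -1/66788 ≈ -1.4973e-5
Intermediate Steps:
s(Y) = 37 (s(Y) = (Y + 37) - Y = (37 + Y) - Y = 37)
1/(s(-41) - 66825) = 1/(37 - 66825) = 1/(-66788) = -1/66788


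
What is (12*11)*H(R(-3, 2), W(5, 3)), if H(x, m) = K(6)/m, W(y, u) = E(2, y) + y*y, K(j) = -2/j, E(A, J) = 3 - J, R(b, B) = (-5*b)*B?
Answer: -44/23 ≈ -1.9130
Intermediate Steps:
R(b, B) = -5*B*b
W(y, u) = 3 + y² - y (W(y, u) = (3 - y) + y*y = (3 - y) + y² = 3 + y² - y)
H(x, m) = -1/(3*m) (H(x, m) = (-2/6)/m = (-2*⅙)/m = -1/(3*m))
(12*11)*H(R(-3, 2), W(5, 3)) = (12*11)*(-1/(3*(3 + 5² - 1*5))) = 132*(-1/(3*(3 + 25 - 5))) = 132*(-⅓/23) = 132*(-⅓*1/23) = 132*(-1/69) = -44/23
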